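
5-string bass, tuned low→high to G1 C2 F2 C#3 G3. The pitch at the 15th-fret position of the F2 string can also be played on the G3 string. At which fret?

1

F2 at fret 15 is F2 + 15 semitones = G#3.
The open G3 string is 14 semitones above the open F2, so the same pitch on the G3 string lies at fret 15 − 14 = 1.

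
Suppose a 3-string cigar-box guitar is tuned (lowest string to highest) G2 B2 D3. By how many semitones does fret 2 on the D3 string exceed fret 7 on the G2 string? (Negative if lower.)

D3 at fret 2 → E3 (MIDI 52); G2 at fret 7 → D3 (MIDI 50).
52 − 50 = 2, so the two pitches are 2 semitones apart.

2 semitones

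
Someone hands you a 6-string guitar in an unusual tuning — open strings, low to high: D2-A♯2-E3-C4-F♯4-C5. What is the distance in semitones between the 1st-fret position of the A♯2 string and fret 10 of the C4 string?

23 semitones

A♯2 at fret 1 → B2 (MIDI 47); C4 at fret 10 → A♯4 (MIDI 70).
47 − 70 = -23, so the two pitches are 23 semitones apart, with A♯4 the higher.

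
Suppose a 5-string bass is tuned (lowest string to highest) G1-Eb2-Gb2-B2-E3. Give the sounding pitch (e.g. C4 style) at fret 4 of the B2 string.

B2 is MIDI 47. Adding 4 gives 51, which is Eb3.
(Equivalently spelled D#3.)

Eb3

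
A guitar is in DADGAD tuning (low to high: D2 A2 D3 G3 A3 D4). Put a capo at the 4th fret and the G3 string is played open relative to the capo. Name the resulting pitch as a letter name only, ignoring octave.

B

The capo raises the open G3 by 4 semitones to B3; fretting 0 more gives G3 + 4 + 0 = G3 + 4 semitones, landing on B.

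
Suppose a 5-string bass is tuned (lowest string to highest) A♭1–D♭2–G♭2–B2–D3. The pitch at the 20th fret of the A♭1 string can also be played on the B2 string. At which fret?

5

Fret 20 on A♭1 is MIDI 32 + 20 = 52 (E3). On the B2 string (open MIDI 47), that pitch is 52 − 47 = fret 5.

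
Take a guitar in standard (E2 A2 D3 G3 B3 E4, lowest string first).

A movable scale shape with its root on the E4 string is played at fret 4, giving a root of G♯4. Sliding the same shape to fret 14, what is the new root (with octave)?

F♯5

Moving from fret 4 to fret 14 shifts the root by 10 semitones.
G♯4 up 10 semitones is F♯5.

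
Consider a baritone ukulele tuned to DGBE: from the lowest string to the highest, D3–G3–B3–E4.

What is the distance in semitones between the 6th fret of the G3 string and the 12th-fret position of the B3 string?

10 semitones

G3 at fret 6 → C#4 (MIDI 61); B3 at fret 12 → B4 (MIDI 71).
61 − 71 = -10, so the two pitches are 10 semitones apart, with B4 the higher.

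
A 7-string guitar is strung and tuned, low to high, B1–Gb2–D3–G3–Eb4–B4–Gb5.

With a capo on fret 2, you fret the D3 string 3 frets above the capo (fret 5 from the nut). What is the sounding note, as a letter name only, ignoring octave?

G

The capo raises the open D3 by 2 semitones to E3; fretting 3 more gives D3 + 2 + 3 = D3 + 5 semitones, landing on G.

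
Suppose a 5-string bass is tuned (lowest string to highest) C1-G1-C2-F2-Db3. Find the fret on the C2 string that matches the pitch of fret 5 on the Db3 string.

Db3 at fret 5 is Db3 + 5 semitones = Gb3.
The open C2 string is 13 semitones below the open Db3, so the same pitch on the C2 string lies at fret 5 + 13 = 18.

18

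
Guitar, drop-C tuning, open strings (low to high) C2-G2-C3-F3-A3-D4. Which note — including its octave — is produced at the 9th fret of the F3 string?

D4

Each fret is one semitone, so F3 + 9 = D4.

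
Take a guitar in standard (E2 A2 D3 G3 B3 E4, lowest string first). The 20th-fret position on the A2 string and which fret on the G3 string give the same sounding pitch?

A2 at fret 20 is A2 + 20 semitones = F4.
The open G3 string is 10 semitones above the open A2, so the same pitch on the G3 string lies at fret 20 − 10 = 10.

10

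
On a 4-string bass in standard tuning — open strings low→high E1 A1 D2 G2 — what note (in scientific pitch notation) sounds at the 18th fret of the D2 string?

G#3

Each fret is one semitone, so D2 + 18 = G#3.
(Equivalently spelled Ab3.)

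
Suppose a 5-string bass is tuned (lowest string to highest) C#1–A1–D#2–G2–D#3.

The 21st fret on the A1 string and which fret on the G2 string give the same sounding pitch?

11

A1 at fret 21 is A1 + 21 semitones = F#3.
The open G2 string is 10 semitones above the open A1, so the same pitch on the G2 string lies at fret 21 − 10 = 11.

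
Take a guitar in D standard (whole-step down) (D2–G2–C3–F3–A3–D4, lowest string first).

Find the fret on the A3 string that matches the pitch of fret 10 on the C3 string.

1

Fret 10 on C3 is MIDI 48 + 10 = 58 (A#3). On the A3 string (open MIDI 57), that pitch is 58 − 57 = fret 1.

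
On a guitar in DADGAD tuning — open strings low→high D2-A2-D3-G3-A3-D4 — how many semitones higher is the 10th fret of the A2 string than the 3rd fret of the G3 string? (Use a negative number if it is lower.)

-3 semitones

A2 at fret 10 → G3 (MIDI 55); G3 at fret 3 → A#3 (MIDI 58).
55 − 58 = -3, so the two pitches are 3 semitones apart.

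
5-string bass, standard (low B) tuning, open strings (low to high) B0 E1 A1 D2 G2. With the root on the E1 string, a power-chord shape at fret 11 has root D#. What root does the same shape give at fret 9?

C#

Moving from fret 11 to fret 9 shifts the root by -2 semitones.
D# down 2 semitones is C#.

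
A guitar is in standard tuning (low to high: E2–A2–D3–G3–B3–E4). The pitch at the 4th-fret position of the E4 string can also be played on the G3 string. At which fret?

E4 at fret 4 is E4 + 4 semitones = G♯4.
The open G3 string is 9 semitones below the open E4, so the same pitch on the G3 string lies at fret 4 + 9 = 13.

13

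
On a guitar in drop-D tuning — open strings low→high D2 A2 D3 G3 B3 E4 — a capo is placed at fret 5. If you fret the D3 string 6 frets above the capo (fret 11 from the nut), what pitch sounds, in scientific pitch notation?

C♯4

The capo raises the open D3 by 5 semitones to G3; fretting 6 more gives D3 + 5 + 6 = D3 + 11 semitones = C♯4.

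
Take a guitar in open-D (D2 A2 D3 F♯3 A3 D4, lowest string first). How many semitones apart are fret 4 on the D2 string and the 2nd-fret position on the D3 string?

D2 at fret 4 → F♯2 (MIDI 42); D3 at fret 2 → E3 (MIDI 52).
42 − 52 = -10, so the two pitches are 10 semitones apart, with E3 the higher.

10 semitones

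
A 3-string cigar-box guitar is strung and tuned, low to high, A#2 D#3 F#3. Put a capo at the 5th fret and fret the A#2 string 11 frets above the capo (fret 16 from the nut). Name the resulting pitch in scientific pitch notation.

The capo raises the open A#2 by 5 semitones to D#3; fretting 11 more gives A#2 + 5 + 11 = A#2 + 16 semitones = D4.

D4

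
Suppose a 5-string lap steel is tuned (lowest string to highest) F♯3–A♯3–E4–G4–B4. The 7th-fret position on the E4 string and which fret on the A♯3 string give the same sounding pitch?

Fret 7 on E4 is MIDI 64 + 7 = 71 (B4). On the A♯3 string (open MIDI 58), that pitch is 71 − 58 = fret 13.

13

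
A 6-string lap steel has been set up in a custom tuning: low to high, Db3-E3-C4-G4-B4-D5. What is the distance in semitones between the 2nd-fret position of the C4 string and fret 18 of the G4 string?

23 semitones

C4 at fret 2 → D4 (MIDI 62); G4 at fret 18 → Db6 (MIDI 85).
62 − 85 = -23, so the two pitches are 23 semitones apart, with Db6 the higher.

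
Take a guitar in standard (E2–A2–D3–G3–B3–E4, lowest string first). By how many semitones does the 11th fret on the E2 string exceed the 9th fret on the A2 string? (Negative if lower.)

E2 at fret 11 → D#3 (MIDI 51); A2 at fret 9 → F#3 (MIDI 54).
51 − 54 = -3, so the two pitches are 3 semitones apart.

-3 semitones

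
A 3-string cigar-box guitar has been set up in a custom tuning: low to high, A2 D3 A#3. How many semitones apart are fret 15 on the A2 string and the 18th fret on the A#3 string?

A2 at fret 15 → C4 (MIDI 60); A#3 at fret 18 → E5 (MIDI 76).
60 − 76 = -16, so the two pitches are 16 semitones apart, with E5 the higher.

16 semitones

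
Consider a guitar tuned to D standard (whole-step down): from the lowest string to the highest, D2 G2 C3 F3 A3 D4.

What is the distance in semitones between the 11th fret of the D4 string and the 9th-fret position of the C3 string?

16 semitones

D4 at fret 11 → C♯5 (MIDI 73); C3 at fret 9 → A3 (MIDI 57).
73 − 57 = 16, so the two pitches are 16 semitones apart, with C♯5 the higher.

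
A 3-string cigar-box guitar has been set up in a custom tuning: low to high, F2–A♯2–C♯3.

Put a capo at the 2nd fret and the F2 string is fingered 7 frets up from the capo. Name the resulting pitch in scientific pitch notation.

D3

The capo raises the open F2 by 2 semitones to G2; fretting 7 more gives F2 + 2 + 7 = F2 + 9 semitones = D3.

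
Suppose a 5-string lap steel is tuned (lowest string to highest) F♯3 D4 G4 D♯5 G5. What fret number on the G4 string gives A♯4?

A♯4 is 3 semitones above the open G4 (G–G#–A–A#), so it sits at fret 3.

3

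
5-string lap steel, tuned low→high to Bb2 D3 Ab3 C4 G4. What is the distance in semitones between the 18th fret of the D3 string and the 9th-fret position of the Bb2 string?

13 semitones

D3 at fret 18 → Ab4 (MIDI 68); Bb2 at fret 9 → G3 (MIDI 55).
68 − 55 = 13, so the two pitches are 13 semitones apart, with Ab4 the higher.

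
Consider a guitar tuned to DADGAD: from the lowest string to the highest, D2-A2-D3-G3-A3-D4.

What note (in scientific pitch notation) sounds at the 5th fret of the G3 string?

C4

The open G3 string plus 5 semitones: G–G#–A–A#–B–C.
The walk passes from B into C once, so the octave number goes from 3 to 4.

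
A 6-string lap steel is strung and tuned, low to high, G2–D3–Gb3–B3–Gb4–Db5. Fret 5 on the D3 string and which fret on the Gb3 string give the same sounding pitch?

D3 at fret 5 is D3 + 5 semitones = G3.
The open Gb3 string is 4 semitones above the open D3, so the same pitch on the Gb3 string lies at fret 5 − 4 = 1.

1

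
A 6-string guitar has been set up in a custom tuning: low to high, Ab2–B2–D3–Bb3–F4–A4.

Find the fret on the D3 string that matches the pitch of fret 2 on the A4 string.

21

A4 at fret 2 is A4 + 2 semitones = B4.
The open D3 string is 19 semitones below the open A4, so the same pitch on the D3 string lies at fret 2 + 19 = 21.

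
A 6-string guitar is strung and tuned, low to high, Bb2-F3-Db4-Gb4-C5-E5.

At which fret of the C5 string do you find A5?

A5 is 9 semitones above the open C5 (C–Db–D–Eb–E–F–Gb–G–Ab–A), so it sits at fret 9.

9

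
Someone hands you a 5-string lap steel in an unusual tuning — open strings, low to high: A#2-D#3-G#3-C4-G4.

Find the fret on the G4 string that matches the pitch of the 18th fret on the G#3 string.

Fret 18 on G#3 is MIDI 56 + 18 = 74 (D5). On the G4 string (open MIDI 67), that pitch is 74 − 67 = fret 7.

7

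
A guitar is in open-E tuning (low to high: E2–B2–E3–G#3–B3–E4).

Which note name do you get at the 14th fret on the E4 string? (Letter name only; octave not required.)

F#

The open E4 string plus 14 semitones: E–F–F#–G–…–E–F–F#.
(Equivalently spelled Gb.)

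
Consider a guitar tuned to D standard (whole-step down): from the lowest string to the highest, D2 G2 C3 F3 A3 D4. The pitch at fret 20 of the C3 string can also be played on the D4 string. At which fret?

6

C3 at fret 20 is C3 + 20 semitones = G#4.
The open D4 string is 14 semitones above the open C3, so the same pitch on the D4 string lies at fret 20 − 14 = 6.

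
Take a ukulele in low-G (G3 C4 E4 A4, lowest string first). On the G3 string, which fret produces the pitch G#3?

1

G#3 is 1 semitone above the open G3 (G–G#), so it sits at fret 1.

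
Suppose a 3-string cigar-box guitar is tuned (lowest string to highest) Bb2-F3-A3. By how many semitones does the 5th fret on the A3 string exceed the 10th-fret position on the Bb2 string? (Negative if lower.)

6 semitones

A3 at fret 5 → D4 (MIDI 62); Bb2 at fret 10 → Ab3 (MIDI 56).
62 − 56 = 6, so the two pitches are 6 semitones apart.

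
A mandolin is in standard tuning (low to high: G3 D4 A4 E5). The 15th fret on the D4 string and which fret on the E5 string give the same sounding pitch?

1

D4 at fret 15 is D4 + 15 semitones = F5.
The open E5 string is 14 semitones above the open D4, so the same pitch on the E5 string lies at fret 15 − 14 = 1.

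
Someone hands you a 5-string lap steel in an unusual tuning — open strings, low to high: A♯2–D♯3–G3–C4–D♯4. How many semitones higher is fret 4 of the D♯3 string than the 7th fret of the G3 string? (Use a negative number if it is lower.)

-7 semitones

D♯3 at fret 4 → G3 (MIDI 55); G3 at fret 7 → D4 (MIDI 62).
55 − 62 = -7, so the two pitches are 7 semitones apart.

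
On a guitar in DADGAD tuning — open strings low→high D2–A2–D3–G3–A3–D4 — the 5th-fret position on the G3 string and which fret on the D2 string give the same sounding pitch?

22

G3 at fret 5 is G3 + 5 semitones = C4.
The open D2 string is 17 semitones below the open G3, so the same pitch on the D2 string lies at fret 5 + 17 = 22.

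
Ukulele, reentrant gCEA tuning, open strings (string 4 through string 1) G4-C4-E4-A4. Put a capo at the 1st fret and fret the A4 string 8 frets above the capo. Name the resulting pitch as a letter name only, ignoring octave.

The capo raises the open A4 by 1 semitone to A♯4; fretting 8 more gives A4 + 1 + 8 = A4 + 9 semitones, landing on F♯.

F♯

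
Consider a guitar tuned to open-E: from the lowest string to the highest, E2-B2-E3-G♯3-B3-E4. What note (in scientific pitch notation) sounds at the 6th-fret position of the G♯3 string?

The open G♯3 string plus 6 semitones: G#–A–A#–B–C–C#–D.
The walk passes from B into C once, so the octave number goes from 3 to 4.

D4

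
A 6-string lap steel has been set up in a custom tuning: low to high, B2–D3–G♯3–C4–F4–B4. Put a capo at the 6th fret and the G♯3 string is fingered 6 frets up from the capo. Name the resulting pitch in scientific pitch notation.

G♯4

The capo raises the open G♯3 by 6 semitones to D4; fretting 6 more gives G♯3 + 6 + 6 = G♯3 + 12 semitones = G♯4.
(Also written A♭.)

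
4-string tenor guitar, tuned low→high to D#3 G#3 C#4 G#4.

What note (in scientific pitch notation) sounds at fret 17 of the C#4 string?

F#5

Each fret is one semitone, so C#4 + 17 = F#5.
(Equivalently spelled Gb5.)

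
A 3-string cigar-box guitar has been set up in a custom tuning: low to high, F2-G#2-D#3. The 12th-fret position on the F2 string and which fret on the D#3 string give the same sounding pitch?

2

F2 at fret 12 is F2 + 12 semitones = F3.
The open D#3 string is 10 semitones above the open F2, so the same pitch on the D#3 string lies at fret 12 − 10 = 2.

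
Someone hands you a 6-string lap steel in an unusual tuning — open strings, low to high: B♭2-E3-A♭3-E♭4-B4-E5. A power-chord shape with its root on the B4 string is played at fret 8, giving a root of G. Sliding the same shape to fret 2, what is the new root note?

D♭

Moving from fret 8 to fret 2 shifts the root by -6 semitones.
G down 6 semitones is D♭.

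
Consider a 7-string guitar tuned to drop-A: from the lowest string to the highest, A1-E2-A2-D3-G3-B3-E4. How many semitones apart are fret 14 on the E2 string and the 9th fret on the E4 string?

19 semitones

E2 at fret 14 → F♯3 (MIDI 54); E4 at fret 9 → C♯5 (MIDI 73).
54 − 73 = -19, so the two pitches are 19 semitones apart, with C♯5 the higher.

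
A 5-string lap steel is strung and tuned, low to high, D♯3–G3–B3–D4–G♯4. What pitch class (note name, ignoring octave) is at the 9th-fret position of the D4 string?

Each fret is one semitone, so D4 + 9 = B.

B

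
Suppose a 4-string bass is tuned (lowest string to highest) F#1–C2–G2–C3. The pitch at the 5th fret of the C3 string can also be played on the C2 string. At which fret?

17

C3 at fret 5 is C3 + 5 semitones = F3.
The open C2 string is 12 semitones below the open C3, so the same pitch on the C2 string lies at fret 5 + 12 = 17.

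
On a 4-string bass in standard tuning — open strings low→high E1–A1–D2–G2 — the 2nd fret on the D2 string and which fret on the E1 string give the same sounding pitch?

12

D2 at fret 2 is D2 + 2 semitones = E2.
The open E1 string is 10 semitones below the open D2, so the same pitch on the E1 string lies at fret 2 + 10 = 12.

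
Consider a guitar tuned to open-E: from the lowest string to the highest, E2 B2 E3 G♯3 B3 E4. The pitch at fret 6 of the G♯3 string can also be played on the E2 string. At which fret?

22

Fret 6 on G♯3 is MIDI 56 + 6 = 62 (D4). On the E2 string (open MIDI 40), that pitch is 62 − 40 = fret 22.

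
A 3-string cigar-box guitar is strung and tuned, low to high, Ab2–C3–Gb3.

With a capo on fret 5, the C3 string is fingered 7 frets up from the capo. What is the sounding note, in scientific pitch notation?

The capo raises the open C3 by 5 semitones to F3; fretting 7 more gives C3 + 5 + 7 = C3 + 12 semitones = C4.

C4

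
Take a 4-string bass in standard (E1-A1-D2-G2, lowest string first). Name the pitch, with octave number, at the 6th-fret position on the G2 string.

The open G2 string plus 6 semitones: G–G#–A–A#–B–C–C#.
The walk passes from B into C once, so the octave number goes from 2 to 3.
(Equivalently spelled Db3.)

C#3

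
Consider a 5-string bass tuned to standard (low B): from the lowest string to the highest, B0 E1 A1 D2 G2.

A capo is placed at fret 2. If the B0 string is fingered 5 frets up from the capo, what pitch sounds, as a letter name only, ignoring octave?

The capo raises the open B0 by 2 semitones to C♯1; fretting 5 more gives B0 + 2 + 5 = B0 + 7 semitones, landing on F♯.

F♯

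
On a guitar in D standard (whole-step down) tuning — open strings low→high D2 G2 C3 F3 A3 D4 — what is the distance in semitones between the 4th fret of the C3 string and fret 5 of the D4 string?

15 semitones

C3 at fret 4 → E3 (MIDI 52); D4 at fret 5 → G4 (MIDI 67).
52 − 67 = -15, so the two pitches are 15 semitones apart, with G4 the higher.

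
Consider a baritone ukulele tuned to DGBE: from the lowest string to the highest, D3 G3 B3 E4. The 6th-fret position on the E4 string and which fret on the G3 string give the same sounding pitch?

Fret 6 on E4 is MIDI 64 + 6 = 70 (A#4). On the G3 string (open MIDI 55), that pitch is 70 − 55 = fret 15.

15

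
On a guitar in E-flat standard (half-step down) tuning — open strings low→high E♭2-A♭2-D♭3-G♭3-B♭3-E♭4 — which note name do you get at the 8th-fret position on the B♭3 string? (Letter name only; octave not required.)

G♭

B♭3 is MIDI 58. Adding 8 gives 66; 66 mod 12 = 6, i.e. G♭.
(Equivalently spelled F♯.)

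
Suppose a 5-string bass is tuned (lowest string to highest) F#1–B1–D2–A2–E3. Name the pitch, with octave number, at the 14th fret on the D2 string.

E3

The open D2 string plus 14 semitones: D–D#–E–F–…–D–D#–E.
The walk passes from B into C once, so the octave number goes from 2 to 3.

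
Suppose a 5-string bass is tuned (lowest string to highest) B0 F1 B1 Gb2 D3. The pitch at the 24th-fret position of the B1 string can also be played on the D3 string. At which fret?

9

B1 at fret 24 is B1 + 24 semitones = B3.
The open D3 string is 15 semitones above the open B1, so the same pitch on the D3 string lies at fret 24 − 15 = 9.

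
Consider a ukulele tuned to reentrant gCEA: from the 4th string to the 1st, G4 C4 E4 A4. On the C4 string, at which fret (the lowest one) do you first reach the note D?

2

From C4, count semitones up the chromatic scale until reaching D: C–C#–D — 2 steps.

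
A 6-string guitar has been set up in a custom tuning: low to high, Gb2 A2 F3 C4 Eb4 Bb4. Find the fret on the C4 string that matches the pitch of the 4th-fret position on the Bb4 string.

14

Bb4 at fret 4 is Bb4 + 4 semitones = D5.
The open C4 string is 10 semitones below the open Bb4, so the same pitch on the C4 string lies at fret 4 + 10 = 14.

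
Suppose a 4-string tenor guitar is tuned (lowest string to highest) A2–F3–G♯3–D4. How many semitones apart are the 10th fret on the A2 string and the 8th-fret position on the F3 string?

6 semitones

A2 at fret 10 → G3 (MIDI 55); F3 at fret 8 → C♯4 (MIDI 61).
55 − 61 = -6, so the two pitches are 6 semitones apart, with C♯4 the higher.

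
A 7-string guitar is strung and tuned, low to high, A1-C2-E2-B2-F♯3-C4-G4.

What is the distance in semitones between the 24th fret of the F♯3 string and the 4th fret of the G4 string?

7 semitones

F♯3 at fret 24 → F♯5 (MIDI 78); G4 at fret 4 → B4 (MIDI 71).
78 − 71 = 7, so the two pitches are 7 semitones apart, with F♯5 the higher.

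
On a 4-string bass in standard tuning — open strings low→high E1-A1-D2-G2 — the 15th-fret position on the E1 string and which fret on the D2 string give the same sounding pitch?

5

Fret 15 on E1 is MIDI 28 + 15 = 43 (G2). On the D2 string (open MIDI 38), that pitch is 43 − 38 = fret 5.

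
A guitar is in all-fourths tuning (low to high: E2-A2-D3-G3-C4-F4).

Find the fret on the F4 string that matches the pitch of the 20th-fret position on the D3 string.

D3 at fret 20 is D3 + 20 semitones = A♯4.
The open F4 string is 15 semitones above the open D3, so the same pitch on the F4 string lies at fret 20 − 15 = 5.

5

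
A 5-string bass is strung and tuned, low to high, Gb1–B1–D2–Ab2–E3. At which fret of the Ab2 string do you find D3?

D3 is 6 semitones above the open Ab2 (Ab–A–Bb–B–C–Db–D), so it sits at fret 6.

6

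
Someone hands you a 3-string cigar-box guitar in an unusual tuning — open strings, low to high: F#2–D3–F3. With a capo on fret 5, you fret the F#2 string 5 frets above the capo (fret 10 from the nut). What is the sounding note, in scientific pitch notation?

The capo raises the open F#2 by 5 semitones to B2; fretting 5 more gives F#2 + 5 + 5 = F#2 + 10 semitones = E3.

E3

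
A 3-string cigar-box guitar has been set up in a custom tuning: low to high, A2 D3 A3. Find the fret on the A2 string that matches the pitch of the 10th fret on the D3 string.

Fret 10 on D3 is MIDI 50 + 10 = 60 (C4). On the A2 string (open MIDI 45), that pitch is 60 − 45 = fret 15.

15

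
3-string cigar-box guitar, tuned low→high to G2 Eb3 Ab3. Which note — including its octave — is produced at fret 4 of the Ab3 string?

C4

Each fret is one semitone, so Ab3 + 4 = C4.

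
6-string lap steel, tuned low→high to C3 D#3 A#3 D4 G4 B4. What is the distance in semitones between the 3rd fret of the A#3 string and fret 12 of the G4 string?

18 semitones

A#3 at fret 3 → C#4 (MIDI 61); G4 at fret 12 → G5 (MIDI 79).
61 − 79 = -18, so the two pitches are 18 semitones apart, with G5 the higher.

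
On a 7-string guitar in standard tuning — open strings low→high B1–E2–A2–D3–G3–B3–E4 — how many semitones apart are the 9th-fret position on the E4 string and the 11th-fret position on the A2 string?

17 semitones

E4 at fret 9 → C#5 (MIDI 73); A2 at fret 11 → G#3 (MIDI 56).
73 − 56 = 17, so the two pitches are 17 semitones apart, with C#5 the higher.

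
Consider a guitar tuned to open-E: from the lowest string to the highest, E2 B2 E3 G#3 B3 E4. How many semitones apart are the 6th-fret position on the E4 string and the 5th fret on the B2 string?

18 semitones

E4 at fret 6 → A#4 (MIDI 70); B2 at fret 5 → E3 (MIDI 52).
70 − 52 = 18, so the two pitches are 18 semitones apart, with A#4 the higher.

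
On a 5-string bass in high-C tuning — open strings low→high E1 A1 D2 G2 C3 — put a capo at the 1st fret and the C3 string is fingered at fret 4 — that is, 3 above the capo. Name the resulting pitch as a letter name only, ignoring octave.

E

The capo raises the open C3 by 1 semitone to C♯3; fretting 3 more gives C3 + 1 + 3 = C3 + 4 semitones, landing on E.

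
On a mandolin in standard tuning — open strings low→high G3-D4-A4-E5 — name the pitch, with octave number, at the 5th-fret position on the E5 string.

A5

Each fret is one semitone, so E5 + 5 = A5.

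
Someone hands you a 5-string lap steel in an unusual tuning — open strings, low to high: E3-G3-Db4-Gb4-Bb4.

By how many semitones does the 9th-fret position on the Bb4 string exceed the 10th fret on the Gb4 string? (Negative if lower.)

Bb4 at fret 9 → G5 (MIDI 79); Gb4 at fret 10 → E5 (MIDI 76).
79 − 76 = 3, so the two pitches are 3 semitones apart.

3 semitones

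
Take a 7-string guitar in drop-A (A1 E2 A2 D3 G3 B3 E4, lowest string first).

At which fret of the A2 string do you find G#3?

G#3 is 11 semitones above the open A2 (A–A#–B–C–…–F#–G–G#), so it sits at fret 11.

11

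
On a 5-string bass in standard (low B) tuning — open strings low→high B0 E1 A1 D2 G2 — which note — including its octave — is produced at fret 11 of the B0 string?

A#1

Each fret is one semitone, so B0 + 11 = A#1.
(Equivalently spelled Bb1.)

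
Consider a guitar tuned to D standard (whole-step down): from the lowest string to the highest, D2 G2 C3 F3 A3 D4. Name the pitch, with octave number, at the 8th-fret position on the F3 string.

C♯4

Each fret is one semitone, so F3 + 8 = C♯4.
(Equivalently spelled D♭4.)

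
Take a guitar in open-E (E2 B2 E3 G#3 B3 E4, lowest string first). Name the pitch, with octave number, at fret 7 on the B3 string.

B3 is MIDI 59. Adding 7 gives 66, which is F#4.

F#4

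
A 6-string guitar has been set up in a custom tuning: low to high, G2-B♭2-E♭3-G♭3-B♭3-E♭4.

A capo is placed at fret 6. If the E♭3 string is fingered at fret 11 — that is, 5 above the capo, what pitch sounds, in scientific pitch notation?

The capo raises the open E♭3 by 6 semitones to A3; fretting 5 more gives E♭3 + 6 + 5 = E♭3 + 11 semitones = D4.

D4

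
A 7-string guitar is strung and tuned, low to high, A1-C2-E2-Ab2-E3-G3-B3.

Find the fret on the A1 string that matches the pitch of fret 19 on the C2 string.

Fret 19 on C2 is MIDI 36 + 19 = 55 (G3). On the A1 string (open MIDI 33), that pitch is 55 − 33 = fret 22.

22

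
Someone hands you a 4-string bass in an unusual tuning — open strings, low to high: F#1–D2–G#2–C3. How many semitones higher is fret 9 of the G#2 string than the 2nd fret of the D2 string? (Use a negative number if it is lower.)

G#2 at fret 9 → F3 (MIDI 53); D2 at fret 2 → E2 (MIDI 40).
53 − 40 = 13, so the two pitches are 13 semitones apart.

13 semitones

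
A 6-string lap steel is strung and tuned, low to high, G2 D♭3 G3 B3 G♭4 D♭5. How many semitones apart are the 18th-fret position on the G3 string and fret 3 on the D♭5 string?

3 semitones

G3 at fret 18 → D♭5 (MIDI 73); D♭5 at fret 3 → E5 (MIDI 76).
73 − 76 = -3, so the two pitches are 3 semitones apart, with E5 the higher.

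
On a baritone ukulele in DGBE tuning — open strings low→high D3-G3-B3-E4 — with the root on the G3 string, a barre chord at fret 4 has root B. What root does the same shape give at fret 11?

Moving from fret 4 to fret 11 shifts the root by 7 semitones.
B up 7 semitones is F♯.

F♯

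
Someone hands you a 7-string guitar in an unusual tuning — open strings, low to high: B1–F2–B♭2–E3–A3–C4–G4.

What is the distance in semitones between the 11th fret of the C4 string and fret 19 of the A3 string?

5 semitones

C4 at fret 11 → B4 (MIDI 71); A3 at fret 19 → E5 (MIDI 76).
71 − 76 = -5, so the two pitches are 5 semitones apart, with E5 the higher.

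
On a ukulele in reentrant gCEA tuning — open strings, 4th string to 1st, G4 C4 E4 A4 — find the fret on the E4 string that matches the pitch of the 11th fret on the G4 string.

14

G4 at fret 11 is G4 + 11 semitones = F#5.
The open E4 string is 3 semitones below the open G4, so the same pitch on the E4 string lies at fret 11 + 3 = 14.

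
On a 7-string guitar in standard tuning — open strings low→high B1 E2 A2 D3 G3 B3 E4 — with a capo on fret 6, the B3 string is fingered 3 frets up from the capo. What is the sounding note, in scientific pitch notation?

G#4

The capo raises the open B3 by 6 semitones to F4; fretting 3 more gives B3 + 6 + 3 = B3 + 9 semitones = G#4.
(Also written Ab.)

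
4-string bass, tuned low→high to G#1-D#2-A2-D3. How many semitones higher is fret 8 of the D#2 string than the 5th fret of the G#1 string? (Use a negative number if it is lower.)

10 semitones

D#2 at fret 8 → B2 (MIDI 47); G#1 at fret 5 → C#2 (MIDI 37).
47 − 37 = 10, so the two pitches are 10 semitones apart.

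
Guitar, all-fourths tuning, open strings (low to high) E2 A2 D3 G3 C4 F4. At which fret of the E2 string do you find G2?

3

G2 is 3 semitones above the open E2 (E–F–F#–G), so it sits at fret 3.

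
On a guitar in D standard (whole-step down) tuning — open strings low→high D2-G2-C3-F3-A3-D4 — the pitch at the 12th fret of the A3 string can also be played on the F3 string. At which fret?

Fret 12 on A3 is MIDI 57 + 12 = 69 (A4). On the F3 string (open MIDI 53), that pitch is 69 − 53 = fret 16.

16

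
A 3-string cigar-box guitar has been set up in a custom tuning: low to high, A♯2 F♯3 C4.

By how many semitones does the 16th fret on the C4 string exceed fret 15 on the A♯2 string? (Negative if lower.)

15 semitones

C4 at fret 16 → E5 (MIDI 76); A♯2 at fret 15 → C♯4 (MIDI 61).
76 − 61 = 15, so the two pitches are 15 semitones apart.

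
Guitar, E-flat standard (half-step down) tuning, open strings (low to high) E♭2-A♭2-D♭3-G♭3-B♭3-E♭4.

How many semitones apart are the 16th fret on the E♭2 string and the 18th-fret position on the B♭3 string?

E♭2 at fret 16 → G3 (MIDI 55); B♭3 at fret 18 → E5 (MIDI 76).
55 − 76 = -21, so the two pitches are 21 semitones apart, with E5 the higher.

21 semitones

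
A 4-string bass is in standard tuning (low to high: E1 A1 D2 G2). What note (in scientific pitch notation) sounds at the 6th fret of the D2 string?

G#2

Each fret is one semitone, so D2 + 6 = G#2.
(Equivalently spelled Ab2.)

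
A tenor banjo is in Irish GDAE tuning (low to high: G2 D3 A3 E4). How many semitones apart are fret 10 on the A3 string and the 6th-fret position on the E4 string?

A3 at fret 10 → G4 (MIDI 67); E4 at fret 6 → A#4 (MIDI 70).
67 − 70 = -3, so the two pitches are 3 semitones apart, with A#4 the higher.

3 semitones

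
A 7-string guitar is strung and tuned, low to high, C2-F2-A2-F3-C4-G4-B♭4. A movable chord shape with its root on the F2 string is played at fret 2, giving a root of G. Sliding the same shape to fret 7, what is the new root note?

C

Moving from fret 2 to fret 7 shifts the root by 5 semitones.
G up 5 semitones is C.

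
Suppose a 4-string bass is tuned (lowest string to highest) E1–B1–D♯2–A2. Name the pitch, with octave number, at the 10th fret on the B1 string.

Each fret is one semitone, so B1 + 10 = A2.

A2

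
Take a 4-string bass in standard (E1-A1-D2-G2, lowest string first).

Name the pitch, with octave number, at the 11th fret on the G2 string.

F♯3

G2 is MIDI 43. Adding 11 gives 54, which is F♯3.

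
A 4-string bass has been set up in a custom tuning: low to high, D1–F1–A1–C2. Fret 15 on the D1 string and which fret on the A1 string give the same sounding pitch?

D1 at fret 15 is D1 + 15 semitones = F2.
The open A1 string is 7 semitones above the open D1, so the same pitch on the A1 string lies at fret 15 − 7 = 8.

8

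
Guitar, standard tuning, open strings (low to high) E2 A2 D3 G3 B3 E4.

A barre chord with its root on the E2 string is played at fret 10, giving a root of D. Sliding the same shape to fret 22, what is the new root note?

Moving from fret 10 to fret 22 shifts the root by 12 semitones.
D up 12 semitones is D.

D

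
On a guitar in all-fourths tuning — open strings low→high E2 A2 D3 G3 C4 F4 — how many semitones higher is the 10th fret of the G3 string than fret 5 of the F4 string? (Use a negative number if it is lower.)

-5 semitones

G3 at fret 10 → F4 (MIDI 65); F4 at fret 5 → A#4 (MIDI 70).
65 − 70 = -5, so the two pitches are 5 semitones apart.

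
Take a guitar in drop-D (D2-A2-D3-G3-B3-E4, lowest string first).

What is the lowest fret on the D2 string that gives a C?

From D2, count semitones up the chromatic scale until reaching C: D–D#–E–F–…–A#–B–C — 10 steps.

10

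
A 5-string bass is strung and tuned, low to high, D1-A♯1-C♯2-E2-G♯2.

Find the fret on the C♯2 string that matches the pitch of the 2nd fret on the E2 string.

E2 at fret 2 is E2 + 2 semitones = F♯2.
The open C♯2 string is 3 semitones below the open E2, so the same pitch on the C♯2 string lies at fret 2 + 3 = 5.

5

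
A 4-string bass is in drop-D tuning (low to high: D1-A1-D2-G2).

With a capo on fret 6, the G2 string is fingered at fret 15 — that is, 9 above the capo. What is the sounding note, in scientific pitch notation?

The capo raises the open G2 by 6 semitones to C♯3; fretting 9 more gives G2 + 6 + 9 = G2 + 15 semitones = A♯3.
(Also written B♭.)

A♯3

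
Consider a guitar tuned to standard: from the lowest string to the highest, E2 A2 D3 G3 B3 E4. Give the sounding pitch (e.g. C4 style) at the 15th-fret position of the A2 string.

C4

Each fret is one semitone, so A2 + 15 = C4.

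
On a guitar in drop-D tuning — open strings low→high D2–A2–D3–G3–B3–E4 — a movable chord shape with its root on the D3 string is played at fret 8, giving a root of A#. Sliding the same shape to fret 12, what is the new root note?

D

Moving from fret 8 to fret 12 shifts the root by 4 semitones.
A# up 4 semitones is D.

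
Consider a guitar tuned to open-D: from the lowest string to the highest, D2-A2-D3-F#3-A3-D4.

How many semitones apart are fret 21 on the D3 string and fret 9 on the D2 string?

D3 at fret 21 → B4 (MIDI 71); D2 at fret 9 → B2 (MIDI 47).
71 − 47 = 24, so the two pitches are 24 semitones apart, with B4 the higher.

24 semitones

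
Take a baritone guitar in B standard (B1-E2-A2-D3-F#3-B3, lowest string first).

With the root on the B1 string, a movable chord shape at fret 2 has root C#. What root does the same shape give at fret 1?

C

Moving from fret 2 to fret 1 shifts the root by -1 semitone.
C# down 1 semitone is C.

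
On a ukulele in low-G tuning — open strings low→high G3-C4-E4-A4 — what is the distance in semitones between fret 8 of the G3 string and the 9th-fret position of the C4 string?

6 semitones

G3 at fret 8 → D♯4 (MIDI 63); C4 at fret 9 → A4 (MIDI 69).
63 − 69 = -6, so the two pitches are 6 semitones apart, with A4 the higher.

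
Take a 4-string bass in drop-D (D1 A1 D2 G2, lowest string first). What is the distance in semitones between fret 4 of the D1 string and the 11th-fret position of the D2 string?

19 semitones

D1 at fret 4 → F#1 (MIDI 30); D2 at fret 11 → C#3 (MIDI 49).
30 − 49 = -19, so the two pitches are 19 semitones apart, with C#3 the higher.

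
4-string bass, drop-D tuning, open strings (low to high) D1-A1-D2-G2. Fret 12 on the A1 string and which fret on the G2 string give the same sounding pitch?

A1 at fret 12 is A1 + 12 semitones = A2.
The open G2 string is 10 semitones above the open A1, so the same pitch on the G2 string lies at fret 12 − 10 = 2.

2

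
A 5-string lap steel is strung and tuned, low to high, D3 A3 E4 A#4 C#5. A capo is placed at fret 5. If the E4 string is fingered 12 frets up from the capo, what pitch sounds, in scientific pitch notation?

A5

The capo raises the open E4 by 5 semitones to A4; fretting 12 more gives E4 + 5 + 12 = E4 + 17 semitones = A5.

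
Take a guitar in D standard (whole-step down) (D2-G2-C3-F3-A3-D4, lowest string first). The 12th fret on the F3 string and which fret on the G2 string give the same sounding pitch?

22

F3 at fret 12 is F3 + 12 semitones = F4.
The open G2 string is 10 semitones below the open F3, so the same pitch on the G2 string lies at fret 12 + 10 = 22.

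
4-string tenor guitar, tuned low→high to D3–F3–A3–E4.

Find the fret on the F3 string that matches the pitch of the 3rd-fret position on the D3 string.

0

D3 at fret 3 is D3 + 3 semitones = F3.
The open F3 string is 3 semitones above the open D3, so the same pitch on the F3 string lies at fret 3 − 3 = 0.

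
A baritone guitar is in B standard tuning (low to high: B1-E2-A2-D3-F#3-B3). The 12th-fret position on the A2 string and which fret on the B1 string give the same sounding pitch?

22

Fret 12 on A2 is MIDI 45 + 12 = 57 (A3). On the B1 string (open MIDI 35), that pitch is 57 − 35 = fret 22.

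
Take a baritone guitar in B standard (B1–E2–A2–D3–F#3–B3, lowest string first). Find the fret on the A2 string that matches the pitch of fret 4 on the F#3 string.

F#3 at fret 4 is F#3 + 4 semitones = A#3.
The open A2 string is 9 semitones below the open F#3, so the same pitch on the A2 string lies at fret 4 + 9 = 13.

13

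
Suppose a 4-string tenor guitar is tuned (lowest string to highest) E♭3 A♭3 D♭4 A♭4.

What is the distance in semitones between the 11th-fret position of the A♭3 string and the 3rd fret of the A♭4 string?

A♭3 at fret 11 → G4 (MIDI 67); A♭4 at fret 3 → B4 (MIDI 71).
67 − 71 = -4, so the two pitches are 4 semitones apart, with B4 the higher.

4 semitones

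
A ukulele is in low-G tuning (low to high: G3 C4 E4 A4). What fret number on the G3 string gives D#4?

8

D#4 is 8 semitones above the open G3 (G–G#–A–A#–B–C–C#–D–D#), so it sits at fret 8.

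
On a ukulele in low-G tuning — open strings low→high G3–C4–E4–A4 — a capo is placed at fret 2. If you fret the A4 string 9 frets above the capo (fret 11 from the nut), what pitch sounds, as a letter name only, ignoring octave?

The capo raises the open A4 by 2 semitones to B4; fretting 9 more gives A4 + 2 + 9 = A4 + 11 semitones, landing on G#.

G#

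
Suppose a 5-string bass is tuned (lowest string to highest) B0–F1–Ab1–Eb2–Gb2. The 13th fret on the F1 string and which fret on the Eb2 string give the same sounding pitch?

3

F1 at fret 13 is F1 + 13 semitones = Gb2.
The open Eb2 string is 10 semitones above the open F1, so the same pitch on the Eb2 string lies at fret 13 − 10 = 3.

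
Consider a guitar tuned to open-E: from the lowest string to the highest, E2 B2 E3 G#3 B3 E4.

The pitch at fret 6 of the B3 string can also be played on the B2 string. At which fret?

B3 at fret 6 is B3 + 6 semitones = F4.
The open B2 string is 12 semitones below the open B3, so the same pitch on the B2 string lies at fret 6 + 12 = 18.

18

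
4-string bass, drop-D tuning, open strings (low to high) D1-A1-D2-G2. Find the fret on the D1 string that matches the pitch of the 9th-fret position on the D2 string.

21

Fret 9 on D2 is MIDI 38 + 9 = 47 (B2). On the D1 string (open MIDI 26), that pitch is 47 − 26 = fret 21.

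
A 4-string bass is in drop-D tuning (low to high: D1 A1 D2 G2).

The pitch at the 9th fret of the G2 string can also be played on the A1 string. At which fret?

19

G2 at fret 9 is G2 + 9 semitones = E3.
The open A1 string is 10 semitones below the open G2, so the same pitch on the A1 string lies at fret 9 + 10 = 19.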